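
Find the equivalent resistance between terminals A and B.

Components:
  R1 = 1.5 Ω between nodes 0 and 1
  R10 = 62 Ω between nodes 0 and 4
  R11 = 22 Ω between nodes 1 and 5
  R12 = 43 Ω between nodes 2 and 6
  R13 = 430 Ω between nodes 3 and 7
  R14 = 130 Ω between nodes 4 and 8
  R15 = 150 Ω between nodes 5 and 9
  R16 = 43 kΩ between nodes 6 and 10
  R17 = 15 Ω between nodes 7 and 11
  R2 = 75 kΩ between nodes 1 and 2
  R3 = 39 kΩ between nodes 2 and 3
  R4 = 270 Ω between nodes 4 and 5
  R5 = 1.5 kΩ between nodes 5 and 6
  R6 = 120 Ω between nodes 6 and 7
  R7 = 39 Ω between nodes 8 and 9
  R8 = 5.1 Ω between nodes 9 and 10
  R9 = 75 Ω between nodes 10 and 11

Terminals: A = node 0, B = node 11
The network is not a plain series/parallel combination. Inject a 1 A test current into terminal A (node 0) and return it from terminal B (node 11); then R_eq = V_A / (1 A).
Nodal analysis, taking node 11 as the 0 V reference.
Current source I_test pushes 1 A into node 0 and draws it out of node 11.
KCL at each unknown node (sum of currents leaving = 0; resistances in Ω):
  Node 0: (V_0 - V_1)/1.5 + (V_0 - V_4)/62 - 1 = 0
  Node 1: (V_1 - V_0)/1.5 + (V_1 - V_2)/75000 + (V_1 - V_5)/22 = 0
  Node 2: (V_2 - V_1)/75000 + (V_2 - V_3)/39000 + (V_2 - V_6)/43 = 0
  Node 3: (V_3 - V_2)/39000 + (V_3 - V_7)/430 = 0
  Node 4: (V_4 - V_0)/62 + (V_4 - V_5)/270 + (V_4 - V_8)/130 = 0
  Node 5: (V_5 - V_1)/22 + (V_5 - V_4)/270 + (V_5 - V_6)/1500 + (V_5 - V_9)/150 = 0
  Node 6: (V_6 - V_2)/43 + (V_6 - V_5)/1500 + (V_6 - V_7)/120 + (V_6 - V_10)/43000 = 0
  Node 7: (V_7 - V_3)/430 + (V_7 - V_6)/120 + (V_7 - 0)/15 = 0
  Node 8: (V_8 - V_4)/130 + (V_8 - V_9)/39 = 0
  Node 9: (V_9 - V_5)/150 + (V_9 - V_8)/39 + (V_9 - V_10)/5.1 = 0
  Node 10: (V_10 - V_6)/43000 + (V_10 - V_9)/5.1 + (V_10 - 0)/75 = 0
Collecting terms (coefficients in siemens):
  0.6828·V_0 - 0.6667·V_1 - 0.01613·V_4 = 1
  0.7121·V_1 - 0.6667·V_0 - 0.00001333·V_2 - 0.04545·V_5 = 0
  0.02329·V_2 - 0.00001333·V_1 - 0.00002564·V_3 - 0.02326·V_6 = 0
  0.002351·V_3 - 0.00002564·V_2 - 0.002326·V_7 = 0
  0.02753·V_4 - 0.01613·V_0 - 0.003704·V_5 - 0.007692·V_8 = 0
  0.05649·V_5 - 0.04545·V_1 - 0.003704·V_4 - 0.0006667·V_6 - 0.006667·V_9 = 0
  0.03228·V_6 - 0.02326·V_2 - 0.0006667·V_5 - 0.008333·V_7 - 0.00002326·V_10 = 0
  0.07733·V_7 - 0.002326·V_3 - 0.008333·V_6 = 0
  0.03333·V_8 - 0.007692·V_4 - 0.02564·V_9 = 0
  0.2284·V_9 - 0.006667·V_5 - 0.02564·V_8 - 0.1961·V_10 = 0
  0.2094·V_10 - 0.00002326·V_6 - 0.1961·V_9 = 0
Solving these 11 simultaneous equations (Gaussian elimination) gives:
  V_0 = 163.3 V, V_1 = 162.4 V, V_2 = 12.71 V, V_3 = 1.532 V
  V_4 = 140.3 V, V_5 = 148.6 V, V_6 = 12.64 V, V_7 = 1.408 V
  V_8 = 88.22 V, V_9 = 72.59 V, V_10 = 67.96 V
R_eq = V_0 / 1 A = 163.3 Ω

Final answer: 163.3 Ω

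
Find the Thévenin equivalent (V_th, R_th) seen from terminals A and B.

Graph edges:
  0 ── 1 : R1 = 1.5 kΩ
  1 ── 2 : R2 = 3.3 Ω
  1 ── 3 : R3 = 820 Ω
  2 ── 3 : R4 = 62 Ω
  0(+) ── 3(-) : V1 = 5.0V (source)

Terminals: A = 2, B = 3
Step 1 — V_th is the open-circuit voltage V_A - V_B (nothing connected across the terminals).
Nodal analysis, taking node 3 as the 0 V reference.
Source V1 fixes V_0 = 5 V.
KCL at each unknown node (sum of currents leaving = 0; resistances in Ω):
  Node 1: (V_1 - 5)/1500 + (V_1 - V_2)/3.3 + (V_1 - 0)/820 = 0
  Node 2: (V_2 - V_1)/3.3 + (V_2 - 0)/62 = 0
Collecting terms (coefficients in siemens):
  0.3049·V_1 - 0.303·V_2 = 0.003333
  0.3192·V_2 - 0.303·V_1 = 0
Determinant D = (0.3049)(0.3192) - (-0.303)(-0.303) = 0.00549
V_1 = [(0.003333)(0.3192) - (-0.303)(0)]/D = 0.1938 V
V_2 = [(0.3049)(0) - (0.003333)(-0.303)]/D = 0.184 V
V_th = V_2 - V_3 = 0.184 - 0 = 0.184 V
Step 2 — R_th: zero the source — replace V1 by a short circuit (node 3 merges into node 0) — and find the resistance seen between A (node 2) and B (node 0).
Reduce the network between node 2 (A) and node 0 (B) by series/parallel combination:
  Rp1 = R1 ‖ R3 (parallel, both between nodes 0 and 1) = 1/(1/1500 + 1/820) = 530.2 Ω
  Rs1 = R2 + Rp1 (series, joined only at node 1) = 3.3 + 530.2 = 533.5 Ω
  Rp2 = R4 ‖ Rs1 (parallel, both between nodes 0 and 2) = 1/(1/62 + 1/533.5) = 55.54 Ω
R_th = 55.54 Ω

Final answer: V_th = 0.184 V, R_th = 55.54 Ω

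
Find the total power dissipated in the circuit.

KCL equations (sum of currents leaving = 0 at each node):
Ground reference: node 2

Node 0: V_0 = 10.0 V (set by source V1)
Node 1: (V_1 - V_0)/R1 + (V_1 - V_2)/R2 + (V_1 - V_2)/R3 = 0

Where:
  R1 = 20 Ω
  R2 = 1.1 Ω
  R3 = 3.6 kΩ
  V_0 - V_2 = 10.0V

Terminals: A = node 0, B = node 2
Nodal analysis, taking node 2 as the 0 V reference.
Source V1 fixes V_0 = 10 V.
KCL at each unknown node (sum of currents leaving = 0; resistances in Ω):
  Node 1: (V_1 - 10)/20 + (V_1 - 0)/1.1 + (V_1 - 0)/3600 = 0
Collecting terms: 0.9594 × V_1 = 0.5  =>  V_1 = 0.5212 V
Power in each resistor, P = (ΔV)²/R:
  P_R1 = (10 - 0.5212)²/20 = 4.492 W
  P_R2 = (0.5212 - 0)²/1.1 = 0.2469 W
  P_R3 = (0.5212 - 0)²/3600 = 0.00007545 W
P_total = P_R1 + P_R2 + P_R3 = 4.739 W

Final answer: 4.739 W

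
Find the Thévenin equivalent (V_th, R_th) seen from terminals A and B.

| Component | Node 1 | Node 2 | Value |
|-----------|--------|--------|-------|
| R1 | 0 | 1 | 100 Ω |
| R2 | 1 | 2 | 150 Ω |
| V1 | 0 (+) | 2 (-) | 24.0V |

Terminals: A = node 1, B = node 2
Step 1 — V_th is the open-circuit voltage V_A - V_B (nothing connected across the terminals).
Nodal analysis, taking node 2 as the 0 V reference.
Source V1 fixes V_0 = 24 V.
KCL at each unknown node (sum of currents leaving = 0; resistances in Ω):
  Node 1: (V_1 - 24)/100 + (V_1 - 0)/150 = 0
Collecting terms: 0.01667 × V_1 = 0.24  =>  V_1 = 14.4 V
V_th = V_1 - V_2 = 14.4 - 0 = 14.4 V
Step 2 — R_th: zero the source — replace V1 by a short circuit (node 2 merges into node 0) — and find the resistance seen between A (node 1) and B (node 0).
Reduce the network between node 1 (A) and node 0 (B) by series/parallel combination:
  Rp1 = R1 ‖ R2 (parallel, both between nodes 0 and 1) = 1/(1/100 + 1/150) = 60 Ω
R_th = 60 Ω

Final answer: V_th = 14.4 V, R_th = 60 Ω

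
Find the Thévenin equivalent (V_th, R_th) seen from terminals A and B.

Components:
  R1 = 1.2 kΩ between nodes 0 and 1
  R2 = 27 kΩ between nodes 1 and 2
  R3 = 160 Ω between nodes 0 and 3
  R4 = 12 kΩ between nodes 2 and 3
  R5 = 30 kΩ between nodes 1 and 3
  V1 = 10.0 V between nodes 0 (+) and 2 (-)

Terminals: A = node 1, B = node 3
Step 1 — V_th is the open-circuit voltage V_A - V_B (nothing connected across the terminals).
Nodal analysis, taking node 2 as the 0 V reference.
Source V1 fixes V_0 = 10 V.
KCL at each unknown node (sum of currents leaving = 0; resistances in Ω):
  Node 1: (V_1 - 10)/1200 + (V_1 - 0)/27000 + (V_1 - V_3)/30000 = 0
  Node 3: (V_3 - 10)/160 + (V_3 - 0)/12000 + (V_3 - V_1)/30000 = 0
Collecting terms (coefficients in siemens):
  0.0009037·V_1 - 0.00003333·V_3 = 0.008333
  0.006367·V_3 - 0.00003333·V_1 = 0.0625
Determinant D = (0.0009037)(0.006367) - (-0.00003333)(-0.00003333) = 0.000005752
V_1 = [(0.008333)(0.006367) - (-0.00003333)(0.0625)]/D = 9.585 V
V_3 = [(0.0009037)(0.0625) - (0.008333)(-0.00003333)]/D = 9.867 V
V_th = V_1 - V_3 = 9.585 - 9.867 = -0.2817 V
Step 2 — R_th: zero the source — replace V1 by a short circuit (node 2 merges into node 0) — and find the resistance seen between A (node 1) and B (node 3).
Reduce the network between node 1 (A) and node 3 (B) by series/parallel combination:
  Rp1 = R1 ‖ R2 (parallel, both between nodes 0 and 1) = 1/(1/1200 + 1/27000) = 1149 Ω
  Rp2 = R3 ‖ R4 (parallel, both between nodes 0 and 3) = 1/(1/160 + 1/12000) = 157.9 Ω
  Rs1 = Rp1 + Rp2 (series, joined only at node 0) = 1149 + 157.9 = 1307 Ω
  Rp3 = R5 ‖ Rs1 (parallel, both between nodes 1 and 3) = 1/(1/30000 + 1/1307) = 1252 Ω
R_th = 1.252 kΩ

Final answer: V_th = -0.2817 V, R_th = 1.252 kΩ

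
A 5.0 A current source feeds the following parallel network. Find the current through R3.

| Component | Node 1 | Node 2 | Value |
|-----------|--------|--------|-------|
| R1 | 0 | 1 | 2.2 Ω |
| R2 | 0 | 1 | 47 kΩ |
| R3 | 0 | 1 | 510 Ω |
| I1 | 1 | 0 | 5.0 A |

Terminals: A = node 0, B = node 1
All resistors sit directly between nodes 0 and 1, so they are in parallel and share one voltage V; the full source current 5 A splits among them.
1/R_par = 1/2.2 + 1/47000 + 1/510 = 0.4565 S  =>  R_par = 2.19 Ω
V = I × R_par = 5 × 2.19 = 10.95 V
I_R3 = V/R3 = 10.95/510 = 0.02147 A

Final answer: 0.02147 A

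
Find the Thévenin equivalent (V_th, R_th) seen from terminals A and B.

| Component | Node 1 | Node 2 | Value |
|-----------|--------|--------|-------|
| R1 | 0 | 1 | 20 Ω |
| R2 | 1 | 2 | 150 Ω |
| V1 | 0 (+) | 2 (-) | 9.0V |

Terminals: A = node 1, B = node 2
Step 1 — V_th is the open-circuit voltage V_A - V_B (nothing connected across the terminals).
Nodal analysis, taking node 2 as the 0 V reference.
Source V1 fixes V_0 = 9 V.
KCL at each unknown node (sum of currents leaving = 0; resistances in Ω):
  Node 1: (V_1 - 9)/20 + (V_1 - 0)/150 = 0
Collecting terms: 0.05667 × V_1 = 0.45  =>  V_1 = 7.941 V
V_th = V_1 - V_2 = 7.941 - 0 = 7.941 V
Step 2 — R_th: zero the source — replace V1 by a short circuit (node 2 merges into node 0) — and find the resistance seen between A (node 1) and B (node 0).
Reduce the network between node 1 (A) and node 0 (B) by series/parallel combination:
  Rp1 = R1 ‖ R2 (parallel, both between nodes 0 and 1) = 1/(1/20 + 1/150) = 17.65 Ω
R_th = 17.65 Ω

Final answer: V_th = 7.941 V, R_th = 17.65 Ω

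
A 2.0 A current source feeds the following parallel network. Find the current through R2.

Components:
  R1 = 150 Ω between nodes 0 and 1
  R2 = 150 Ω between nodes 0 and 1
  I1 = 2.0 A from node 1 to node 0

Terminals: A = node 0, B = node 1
All resistors sit directly between nodes 0 and 1, so they are in parallel and share one voltage V; the full source current 2 A splits among them.
1/R_par = 1/150 + 1/150 = 0.01333 S  =>  R_par = 75 Ω
V = I × R_par = 2 × 75 = 150 V
I_R2 = V/R2 = 150/150 = 1 A

Final answer: 1 A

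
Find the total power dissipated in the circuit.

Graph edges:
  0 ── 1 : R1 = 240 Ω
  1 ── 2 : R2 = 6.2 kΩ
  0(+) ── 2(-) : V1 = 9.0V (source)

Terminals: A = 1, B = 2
Nodal analysis, taking node 2 as the 0 V reference.
Source V1 fixes V_0 = 9 V.
KCL at each unknown node (sum of currents leaving = 0; resistances in Ω):
  Node 1: (V_1 - 9)/240 + (V_1 - 0)/6200 = 0
Collecting terms: 0.004328 × V_1 = 0.0375  =>  V_1 = 8.665 V
Power in each resistor, P = (ΔV)²/R:
  P_R1 = (9 - 8.665)²/240 = 0.0004687 W
  P_R2 = (8.665 - 0)²/6200 = 0.01211 W
P_total = P_R1 + P_R2 = 0.01258 W

Final answer: 0.01258 W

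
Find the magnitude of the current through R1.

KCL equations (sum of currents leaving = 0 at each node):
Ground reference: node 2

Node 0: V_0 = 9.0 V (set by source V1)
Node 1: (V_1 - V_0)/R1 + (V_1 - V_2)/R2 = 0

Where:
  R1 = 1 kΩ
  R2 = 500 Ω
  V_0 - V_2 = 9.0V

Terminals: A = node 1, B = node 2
Nodal analysis, taking node 2 as the 0 V reference.
Source V1 fixes V_0 = 9 V.
KCL at each unknown node (sum of currents leaving = 0; resistances in Ω):
  Node 1: (V_1 - 9)/1000 + (V_1 - 0)/500 = 0
Collecting terms: 0.003 × V_1 = 0.009  =>  V_1 = 3 V
I_R1 = (V_0 - V_1)/R1 = (9 - 3)/1000 = 0.006 A
|I_R1| = 0.006 A

Final answer: |I_R1| = 0.006 A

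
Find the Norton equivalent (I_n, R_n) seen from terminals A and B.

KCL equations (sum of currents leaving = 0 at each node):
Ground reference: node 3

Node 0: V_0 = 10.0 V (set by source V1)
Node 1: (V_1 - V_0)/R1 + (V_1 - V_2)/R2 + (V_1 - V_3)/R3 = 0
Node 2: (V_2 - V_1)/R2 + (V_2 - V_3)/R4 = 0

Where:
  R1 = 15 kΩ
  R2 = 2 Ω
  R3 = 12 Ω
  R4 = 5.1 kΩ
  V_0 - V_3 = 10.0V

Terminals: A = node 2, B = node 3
Find the Thévenin equivalent first; then I_n = V_th/R_th and R_n = R_th.
Step 1 — V_th is the open-circuit voltage V_A - V_B (nothing connected across the terminals).
Nodal analysis, taking node 3 as the 0 V reference.
Source V1 fixes V_0 = 10 V.
KCL at each unknown node (sum of currents leaving = 0; resistances in Ω):
  Node 1: (V_1 - 10)/15000 + (V_1 - V_2)/2 + (V_1 - 0)/12 = 0
  Node 2: (V_2 - V_1)/2 + (V_2 - 0)/5100 = 0
Collecting terms (coefficients in siemens):
  0.5834·V_1 - 0.5·V_2 = 0.0006667
  0.5002·V_2 - 0.5·V_1 = 0
Determinant D = (0.5834)(0.5002) - (-0.5)(-0.5) = 0.04181
V_1 = [(0.0006667)(0.5002) - (-0.5)(0)]/D = 0.007975 V
V_2 = [(0.5834)(0) - (0.0006667)(-0.5)]/D = 0.007972 V
V_th = V_2 - V_3 = 0.007972 - 0 = 0.007972 V
Step 2 — R_th: zero the source — replace V1 by a short circuit (node 3 merges into node 0) — and find the resistance seen between A (node 2) and B (node 0).
Reduce the network between node 2 (A) and node 0 (B) by series/parallel combination:
  Rp1 = R1 ‖ R3 (parallel, both between nodes 0 and 1) = 1/(1/15000 + 1/12) = 11.99 Ω
  Rs1 = R2 + Rp1 (series, joined only at node 1) = 2 + 11.99 = 13.99 Ω
  Rp2 = R4 ‖ Rs1 (parallel, both between nodes 0 and 2) = 1/(1/5100 + 1/13.99) = 13.95 Ω
R_th = 13.95 Ω
I_n = V_th/R_th = 0.007972/13.95 = 0.0005714 A, and R_n = R_th = 13.95 Ω

Final answer: I_n = 0.0005714 A, R_n = 13.95 Ω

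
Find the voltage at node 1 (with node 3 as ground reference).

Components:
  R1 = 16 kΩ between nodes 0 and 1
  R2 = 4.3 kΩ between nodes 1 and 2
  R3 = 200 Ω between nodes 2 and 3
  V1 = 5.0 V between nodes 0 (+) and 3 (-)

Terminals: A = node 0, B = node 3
Nodal analysis, taking node 3 as the 0 V reference.
Source V1 fixes V_0 = 5 V.
KCL at each unknown node (sum of currents leaving = 0; resistances in Ω):
  Node 1: (V_1 - 5)/16000 + (V_1 - V_2)/4300 = 0
  Node 2: (V_2 - V_1)/4300 + (V_2 - 0)/200 = 0
Collecting terms (coefficients in siemens):
  0.0002951·V_1 - 0.0002326·V_2 = 0.0003125
  0.005233·V_2 - 0.0002326·V_1 = 0
Determinant D = (0.0002951)(0.005233) - (-0.0002326)(-0.0002326) = 0.00000149
V_1 = [(0.0003125)(0.005233) - (-0.0002326)(0)]/D = 1.098 V
V_2 = [(0.0002951)(0) - (0.0003125)(-0.0002326)]/D = 0.04878 V
The requested potential is V_1 = 1.098 V.

Final answer: V_1 = 1.098 V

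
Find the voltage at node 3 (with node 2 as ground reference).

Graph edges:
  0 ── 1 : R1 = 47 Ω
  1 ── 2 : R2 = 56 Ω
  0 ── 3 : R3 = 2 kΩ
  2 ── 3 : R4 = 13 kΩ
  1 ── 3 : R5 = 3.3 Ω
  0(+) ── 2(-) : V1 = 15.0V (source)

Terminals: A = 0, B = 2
Nodal analysis, taking node 2 as the 0 V reference.
Source V1 fixes V_0 = 15 V.
KCL at each unknown node (sum of currents leaving = 0; resistances in Ω):
  Node 1: (V_1 - 15)/47 + (V_1 - 0)/56 + (V_1 - V_3)/3.3 = 0
  Node 3: (V_3 - 15)/2000 + (V_3 - 0)/13000 + (V_3 - V_1)/3.3 = 0
Collecting terms (coefficients in siemens):
  0.3422·V_1 - 0.303·V_3 = 0.3191
  0.3036·V_3 - 0.303·V_1 = 0.0075
Determinant D = (0.3422)(0.3036) - (-0.303)(-0.303) = 0.01206
V_1 = [(0.3191)(0.3036) - (-0.303)(0.0075)]/D = 8.226 V
V_3 = [(0.3422)(0.0075) - (0.3191)(-0.303)]/D = 8.235 V
The requested potential is V_3 = 8.235 V.

Final answer: V_3 = 8.235 V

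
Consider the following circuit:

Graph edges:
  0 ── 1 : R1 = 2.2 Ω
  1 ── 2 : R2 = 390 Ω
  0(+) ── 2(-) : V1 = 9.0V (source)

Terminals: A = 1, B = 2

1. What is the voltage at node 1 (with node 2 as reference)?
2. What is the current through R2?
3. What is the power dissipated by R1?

Nodal analysis, taking node 2 as the 0 V reference.
Source V1 fixes V_0 = 9 V.
KCL at each unknown node (sum of currents leaving = 0; resistances in Ω):
  Node 1: (V_1 - 9)/2.2 + (V_1 - 0)/390 = 0
Collecting terms: 0.4571 × V_1 = 4.091  =>  V_1 = 8.95 V
Part 1:
  Read off the nodal solution: V_1 = 8.95 V
Part 2:
  I_R2 = (V_1 - V_2)/R2 = (8.95 - 0)/390 = 0.02295 A
  Magnitude: I_R2 = 0.02295 A
Part 3:
  I_R1 = (V_0 - V_1)/R1 = (9 - 8.95)/2.2 = 0.02295 A
  P_R1 = I_R1² × R1 = (0.02295)² × 2.2 = 0.001158 W

Final answers:
1. V_1 = 8.95 V
2. I_R2 = 0.02295 A
3. P_R1 = 0.001158 W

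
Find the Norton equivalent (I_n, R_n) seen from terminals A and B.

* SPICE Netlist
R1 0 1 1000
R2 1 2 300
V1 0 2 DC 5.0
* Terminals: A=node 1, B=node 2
Find the Thévenin equivalent first; then I_n = V_th/R_th and R_n = R_th.
Step 1 — V_th is the open-circuit voltage V_A - V_B (nothing connected across the terminals).
Nodal analysis, taking node 2 as the 0 V reference.
Source V1 fixes V_0 = 5 V.
KCL at each unknown node (sum of currents leaving = 0; resistances in Ω):
  Node 1: (V_1 - 5)/1000 + (V_1 - 0)/300 = 0
Collecting terms: 0.004333 × V_1 = 0.005  =>  V_1 = 1.154 V
V_th = V_1 - V_2 = 1.154 - 0 = 1.154 V
Step 2 — R_th: zero the source — replace V1 by a short circuit (node 2 merges into node 0) — and find the resistance seen between A (node 1) and B (node 0).
Reduce the network between node 1 (A) and node 0 (B) by series/parallel combination:
  Rp1 = R1 ‖ R2 (parallel, both between nodes 0 and 1) = 1/(1/1000 + 1/300) = 230.8 Ω
R_th = 230.8 Ω
I_n = V_th/R_th = 1.154/230.8 = 0.005 A, and R_n = R_th = 230.8 Ω

Final answer: I_n = 0.005 A, R_n = 230.8 Ω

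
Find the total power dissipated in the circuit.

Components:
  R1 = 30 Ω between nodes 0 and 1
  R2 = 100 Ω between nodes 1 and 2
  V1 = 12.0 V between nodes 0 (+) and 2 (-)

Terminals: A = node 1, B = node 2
Nodal analysis, taking node 2 as the 0 V reference.
Source V1 fixes V_0 = 12 V.
KCL at each unknown node (sum of currents leaving = 0; resistances in Ω):
  Node 1: (V_1 - 12)/30 + (V_1 - 0)/100 = 0
Collecting terms: 0.04333 × V_1 = 0.4  =>  V_1 = 9.231 V
Power in each resistor, P = (ΔV)²/R:
  P_R1 = (12 - 9.231)²/30 = 0.2556 W
  P_R2 = (9.231 - 0)²/100 = 0.8521 W
P_total = P_R1 + P_R2 = 1.108 W

Final answer: 1.108 W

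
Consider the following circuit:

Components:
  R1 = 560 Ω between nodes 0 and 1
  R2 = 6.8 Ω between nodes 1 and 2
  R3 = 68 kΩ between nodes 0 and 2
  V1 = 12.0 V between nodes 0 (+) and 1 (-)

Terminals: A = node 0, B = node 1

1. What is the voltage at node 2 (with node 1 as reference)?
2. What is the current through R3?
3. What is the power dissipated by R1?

Nodal analysis, taking node 1 as the 0 V reference.
Source V1 fixes V_0 = 12 V.
KCL at each unknown node (sum of currents leaving = 0; resistances in Ω):
  Node 2: (V_2 - 0)/6.8 + (V_2 - 12)/68000 = 0
Collecting terms: 0.1471 × V_2 = 0.0001765  =>  V_2 = 0.0012 V
Part 1:
  Read off the nodal solution: V_2 = 0.0012 V
Part 2:
  I_R3 = (V_0 - V_2)/R3 = (12 - 0.0012)/68000 = 0.0001765 A
  Magnitude: I_R3 = 0.0001765 A
Part 3:
  I_R1 = (V_0 - V_1)/R1 = (12 - 0)/560 = 0.02143 A
  P_R1 = I_R1² × R1 = (0.02143)² × 560 = 0.2571 W

Final answers:
1. V_2 = 0.0012 V
2. I_R3 = 0.0001765 A
3. P_R1 = 0.2571 W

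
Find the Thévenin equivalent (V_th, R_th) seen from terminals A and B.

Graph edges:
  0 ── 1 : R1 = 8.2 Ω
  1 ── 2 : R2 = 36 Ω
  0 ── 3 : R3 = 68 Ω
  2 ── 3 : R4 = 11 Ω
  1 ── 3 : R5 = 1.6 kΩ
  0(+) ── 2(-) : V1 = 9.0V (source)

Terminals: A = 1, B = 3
Step 1 — V_th is the open-circuit voltage V_A - V_B (nothing connected across the terminals).
Nodal analysis, taking node 2 as the 0 V reference.
Source V1 fixes V_0 = 9 V.
KCL at each unknown node (sum of currents leaving = 0; resistances in Ω):
  Node 1: (V_1 - 9)/8.2 + (V_1 - 0)/36 + (V_1 - V_3)/1600 = 0
  Node 3: (V_3 - 9)/68 + (V_3 - 0)/11 + (V_3 - V_1)/1600 = 0
Collecting terms (coefficients in siemens):
  0.1504·V_1 - 0.000625·V_3 = 1.098
  0.1062·V_3 - 0.000625·V_1 = 0.1324
Determinant D = (0.1504)(0.1062) - (-0.000625)(-0.000625) = 0.01597
V_1 = [(1.098)(0.1062) - (-0.000625)(0.1324)]/D = 7.305 V
V_3 = [(0.1504)(0.1324) - (1.098)(-0.000625)]/D = 1.289 V
V_th = V_1 - V_3 = 7.305 - 1.289 = 6.016 V
Step 2 — R_th: zero the source — replace V1 by a short circuit (node 2 merges into node 0) — and find the resistance seen between A (node 1) and B (node 3).
Reduce the network between node 1 (A) and node 3 (B) by series/parallel combination:
  Rp1 = R1 ‖ R2 (parallel, both between nodes 0 and 1) = 1/(1/8.2 + 1/36) = 6.679 Ω
  Rp2 = R3 ‖ R4 (parallel, both between nodes 0 and 3) = 1/(1/68 + 1/11) = 9.468 Ω
  Rs1 = Rp1 + Rp2 (series, joined only at node 0) = 6.679 + 9.468 = 16.15 Ω
  Rp3 = R5 ‖ Rs1 (parallel, both between nodes 1 and 3) = 1/(1/1600 + 1/16.15) = 15.99 Ω
R_th = 15.99 Ω

Final answer: V_th = 6.016 V, R_th = 15.99 Ω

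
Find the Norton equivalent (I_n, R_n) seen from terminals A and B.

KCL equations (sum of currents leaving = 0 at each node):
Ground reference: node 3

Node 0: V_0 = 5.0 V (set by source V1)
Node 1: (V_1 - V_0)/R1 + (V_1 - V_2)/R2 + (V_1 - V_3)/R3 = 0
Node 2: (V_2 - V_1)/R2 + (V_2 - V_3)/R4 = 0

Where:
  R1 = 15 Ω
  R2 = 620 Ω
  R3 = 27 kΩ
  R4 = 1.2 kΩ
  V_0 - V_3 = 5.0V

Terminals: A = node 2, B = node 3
Find the Thévenin equivalent first; then I_n = V_th/R_th and R_n = R_th.
Step 1 — V_th is the open-circuit voltage V_A - V_B (nothing connected across the terminals).
Nodal analysis, taking node 3 as the 0 V reference.
Source V1 fixes V_0 = 5 V.
KCL at each unknown node (sum of currents leaving = 0; resistances in Ω):
  Node 1: (V_1 - 5)/15 + (V_1 - V_2)/620 + (V_1 - 0)/27000 = 0
  Node 2: (V_2 - V_1)/620 + (V_2 - 0)/1200 = 0
Collecting terms (coefficients in siemens):
  0.06832·V_1 - 0.001613·V_2 = 0.3333
  0.002446·V_2 - 0.001613·V_1 = 0
Determinant D = (0.06832)(0.002446) - (-0.001613)(-0.001613) = 0.0001645
V_1 = [(0.3333)(0.002446) - (-0.001613)(0)]/D = 4.956 V
V_2 = [(0.06832)(0) - (0.3333)(-0.001613)]/D = 3.268 V
V_th = V_2 - V_3 = 3.268 - 0 = 3.268 V
Step 2 — R_th: zero the source — replace V1 by a short circuit (node 3 merges into node 0) — and find the resistance seen between A (node 2) and B (node 0).
Reduce the network between node 2 (A) and node 0 (B) by series/parallel combination:
  Rp1 = R1 ‖ R3 (parallel, both between nodes 0 and 1) = 1/(1/15 + 1/27000) = 14.99 Ω
  Rs1 = R2 + Rp1 (series, joined only at node 1) = 620 + 14.99 = 635 Ω
  Rp2 = R4 ‖ Rs1 (parallel, both between nodes 0 and 2) = 1/(1/1200 + 1/635) = 415.3 Ω
R_th = 415.3 Ω
I_n = V_th/R_th = 3.268/415.3 = 0.00787 A, and R_n = R_th = 415.3 Ω

Final answer: I_n = 0.00787 A, R_n = 415.3 Ω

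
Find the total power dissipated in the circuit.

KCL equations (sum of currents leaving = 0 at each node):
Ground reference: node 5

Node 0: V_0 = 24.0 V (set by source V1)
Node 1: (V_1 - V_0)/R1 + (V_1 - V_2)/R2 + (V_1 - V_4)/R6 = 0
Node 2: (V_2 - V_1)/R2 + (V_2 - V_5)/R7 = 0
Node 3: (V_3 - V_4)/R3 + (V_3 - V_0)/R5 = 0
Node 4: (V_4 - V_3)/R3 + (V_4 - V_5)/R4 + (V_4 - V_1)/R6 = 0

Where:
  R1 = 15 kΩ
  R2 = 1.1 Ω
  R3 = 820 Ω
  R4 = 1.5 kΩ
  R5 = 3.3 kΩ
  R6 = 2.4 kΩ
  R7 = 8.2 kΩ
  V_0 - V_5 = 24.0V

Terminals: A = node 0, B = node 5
Nodal analysis, taking node 5 as the 0 V reference.
Source V1 fixes V_0 = 24 V.
KCL at each unknown node (sum of currents leaving = 0; resistances in Ω):
  Node 1: (V_1 - 24)/15000 + (V_1 - V_2)/1.1 + (V_1 - V_4)/2400 = 0
  Node 2: (V_2 - V_1)/1.1 + (V_2 - 0)/8200 = 0
  Node 3: (V_3 - V_4)/820 + (V_3 - 24)/3300 = 0
  Node 4: (V_4 - V_3)/820 + (V_4 - 0)/1500 + (V_4 - V_1)/2400 = 0
Collecting terms (coefficients in siemens):
  0.9096·V_1 - 0.9091·V_2 - 0.0004167·V_4 = 0.0016
  0.9092·V_2 - 0.9091·V_1 = 0
  0.001523·V_3 - 0.00122·V_4 = 0.007273
  0.002303·V_4 - 0.0004167·V_1 - 0.00122·V_3 = 0
Solving these 4 simultaneous equations (Gaussian elimination) gives:
  V_1 = 7.232 V, V_2 = 7.231 V, V_3 = 10.12 V, V_4 = 6.665 V
Power in each resistor, P = (ΔV)²/R:
  P_R1 = (24 - 7.232)²/15000 = 0.01874 W
  P_R2 = (7.232 - 7.231)²/1.1 = 0.0000008554 W
  P_R3 = (10.12 - 6.665)²/820 = 0.01452 W
  P_R4 = (6.665 - 0)²/1500 = 0.02962 W
  P_R5 = (24 - 10.12)²/3300 = 0.05842 W
  P_R6 = (7.232 - 6.665)²/2400 = 0.0001337 W
  P_R7 = (7.231 - 0)²/8200 = 0.006376 W
P_total = P_R1 + P_R2 + P_R3 + P_R4 + P_R5 + P_R6 + P_R7 = 0.1278 W

Final answer: 0.1278 W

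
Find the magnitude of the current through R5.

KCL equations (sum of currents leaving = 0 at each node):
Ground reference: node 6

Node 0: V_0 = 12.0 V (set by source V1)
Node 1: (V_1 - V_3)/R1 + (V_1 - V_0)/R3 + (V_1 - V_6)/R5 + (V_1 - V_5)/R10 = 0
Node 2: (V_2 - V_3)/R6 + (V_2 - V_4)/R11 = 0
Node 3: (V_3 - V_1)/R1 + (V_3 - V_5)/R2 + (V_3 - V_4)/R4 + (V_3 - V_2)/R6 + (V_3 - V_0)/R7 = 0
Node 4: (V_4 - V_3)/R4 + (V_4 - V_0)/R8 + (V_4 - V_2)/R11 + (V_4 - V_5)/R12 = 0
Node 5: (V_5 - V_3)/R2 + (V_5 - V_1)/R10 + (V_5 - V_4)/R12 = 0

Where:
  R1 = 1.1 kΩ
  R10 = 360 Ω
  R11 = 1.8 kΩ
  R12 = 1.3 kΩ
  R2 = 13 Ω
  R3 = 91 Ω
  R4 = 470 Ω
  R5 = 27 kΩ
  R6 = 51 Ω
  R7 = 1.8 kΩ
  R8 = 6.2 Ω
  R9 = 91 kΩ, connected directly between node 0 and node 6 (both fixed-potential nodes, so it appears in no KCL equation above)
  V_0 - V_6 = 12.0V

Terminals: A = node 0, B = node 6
Nodal analysis, taking node 6 as the 0 V reference.
Source V1 fixes V_0 = 12 V.
KCL at each unknown node (sum of currents leaving = 0; resistances in Ω):
  Node 1: (V_1 - V_3)/1100 + (V_1 - 12)/91 + (V_1 - 0)/27000 + (V_1 - V_5)/360 = 0
  Node 2: (V_2 - V_3)/51 + (V_2 - V_4)/1800 = 0
  Node 3: (V_3 - V_1)/1100 + (V_3 - V_5)/13 + (V_3 - V_4)/470 + (V_3 - V_2)/51 + (V_3 - 12)/1800 = 0
  Node 4: (V_4 - V_3)/470 + (V_4 - 12)/6.2 + (V_4 - V_2)/1800 + (V_4 - V_5)/1300 = 0
  Node 5: (V_5 - V_3)/13 + (V_5 - V_1)/360 + (V_5 - V_4)/1300 = 0
Collecting terms (coefficients in siemens):
  0.01471·V_1 - 0.0009091·V_3 - 0.002778·V_5 = 0.1319
  0.02016·V_2 - 0.01961·V_3 - 0.0005556·V_4 = 0
  0.1001·V_3 - 0.0009091·V_1 - 0.01961·V_2 - 0.002128·V_4 - 0.07692·V_5 = 0.006667
  0.1647·V_4 - 0.0005556·V_2 - 0.002128·V_3 - 0.0007692·V_5 = 1.935
  0.08047·V_5 - 0.002778·V_1 - 0.07692·V_3 - 0.0007692·V_4 = 0
Solving these 5 simultaneous equations (Gaussian elimination) gives:
  V_1 = 11.97 V, V_2 = 11.98 V, V_3 = 11.98 V, V_4 = 12 V
  V_5 = 11.98 V
I_R5 = (V_1 - V_6)/R5 = (11.97 - 0)/27000 = 0.0004432 A
|I_R5| = 0.0004432 A

Final answer: |I_R5| = 0.0004432 A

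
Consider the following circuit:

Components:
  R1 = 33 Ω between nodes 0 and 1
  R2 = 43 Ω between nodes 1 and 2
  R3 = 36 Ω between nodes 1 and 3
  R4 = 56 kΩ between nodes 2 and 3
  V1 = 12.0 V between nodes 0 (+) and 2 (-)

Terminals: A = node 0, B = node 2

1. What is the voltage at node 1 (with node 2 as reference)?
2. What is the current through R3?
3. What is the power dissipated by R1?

Nodal analysis, taking node 2 as the 0 V reference.
Source V1 fixes V_0 = 12 V.
KCL at each unknown node (sum of currents leaving = 0; resistances in Ω):
  Node 1: (V_1 - 12)/33 + (V_1 - 0)/43 + (V_1 - V_3)/36 = 0
  Node 3: (V_3 - V_1)/36 + (V_3 - 0)/56000 = 0
Collecting terms (coefficients in siemens):
  0.08134·V_1 - 0.02778·V_3 = 0.3636
  0.0278·V_3 - 0.02778·V_1 = 0
Determinant D = (0.08134)(0.0278) - (-0.02778)(-0.02778) = 0.001489
V_1 = [(0.3636)(0.0278) - (-0.02778)(0)]/D = 6.787 V
V_3 = [(0.08134)(0) - (0.3636)(-0.02778)]/D = 6.783 V
Part 1:
  Read off the nodal solution: V_1 = 6.787 V
Part 2:
  I_R3 = (V_1 - V_3)/R3 = (6.787 - 6.783)/36 = 0.0001211 A
  Magnitude: I_R3 = 0.0001211 A
Part 3:
  I_R1 = (V_0 - V_1)/R1 = (12 - 6.787)/33 = 0.158 A
  P_R1 = I_R1² × R1 = (0.158)² × 33 = 0.8234 W

Final answers:
1. V_1 = 6.787 V
2. I_R3 = 0.0001211 A
3. P_R1 = 0.8234 W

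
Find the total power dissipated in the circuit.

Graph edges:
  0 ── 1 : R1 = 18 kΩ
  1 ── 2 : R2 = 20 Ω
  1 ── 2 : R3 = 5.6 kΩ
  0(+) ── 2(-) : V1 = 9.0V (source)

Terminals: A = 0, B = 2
Nodal analysis, taking node 2 as the 0 V reference.
Source V1 fixes V_0 = 9 V.
KCL at each unknown node (sum of currents leaving = 0; resistances in Ω):
  Node 1: (V_1 - 9)/18000 + (V_1 - 0)/20 + (V_1 - 0)/5600 = 0
Collecting terms: 0.05023 × V_1 = 0.0005  =>  V_1 = 0.009953 V
Power in each resistor, P = (ΔV)²/R:
  P_R1 = (9 - 0.009953)²/18000 = 0.00449 W
  P_R2 = (0.009953 - 0)²/20 = 0.000004954 W
  P_R3 = (0.009953 - 0)²/5600 = 0.00000001769 W
P_total = P_R1 + P_R2 + P_R3 = 0.004495 W

Final answer: 0.004495 W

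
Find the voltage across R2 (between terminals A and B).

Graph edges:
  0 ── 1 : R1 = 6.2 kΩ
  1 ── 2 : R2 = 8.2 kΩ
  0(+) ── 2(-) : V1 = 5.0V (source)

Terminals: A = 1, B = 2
R1 and R2 are in series across V1 (node 0 → node 1 → node 2), and the output A–B is taken across R2, so this is a voltage divider.
Series current: I = V1/(R1 + R2) = 5/(6200 + 8200) = 5/14400 = 0.0003472 A
V_R2 = I × R2 = V1 × R2/(R1 + R2) = 5 × 8200/14400 = 2.847 V

Final answer: 2.847 V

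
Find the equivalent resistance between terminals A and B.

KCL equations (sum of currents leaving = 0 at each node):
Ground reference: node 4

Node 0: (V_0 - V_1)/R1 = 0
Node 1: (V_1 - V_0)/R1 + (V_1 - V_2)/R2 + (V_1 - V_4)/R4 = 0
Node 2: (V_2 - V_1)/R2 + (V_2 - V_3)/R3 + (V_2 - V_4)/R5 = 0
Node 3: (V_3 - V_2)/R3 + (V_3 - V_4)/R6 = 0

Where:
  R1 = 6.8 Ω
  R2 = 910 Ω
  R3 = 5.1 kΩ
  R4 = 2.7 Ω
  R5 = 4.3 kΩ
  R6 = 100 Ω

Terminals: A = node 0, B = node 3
The network is not a plain series/parallel combination. Inject a 1 A test current into terminal A (node 0) and return it from terminal B (node 3); then R_eq = V_A / (1 A).
Nodal analysis, taking node 3 as the 0 V reference.
Current source I_test pushes 1 A into node 0 and draws it out of node 3.
KCL at each unknown node (sum of currents leaving = 0; resistances in Ω):
  Node 0: (V_0 - V_1)/6.8 - 1 = 0
  Node 1: (V_1 - V_0)/6.8 + (V_1 - V_2)/910 + (V_1 - V_4)/2.7 = 0
  Node 2: (V_2 - V_1)/910 + (V_2 - 0)/5100 + (V_2 - V_4)/4300 = 0
  Node 4: (V_4 - V_1)/2.7 + (V_4 - V_2)/4300 + (V_4 - 0)/100 = 0
Collecting terms (coefficients in siemens):
  0.1471·V_0 - 0.1471·V_1 = 1
  0.5185·V_1 - 0.1471·V_0 - 0.001099·V_2 - 0.3704·V_4 = 0
  0.001528·V_2 - 0.001099·V_1 - 0.0002326·V_4 = 0
  0.3806·V_4 - 0.3704·V_1 - 0.0002326·V_2 = 0
Solving these 4 simultaneous equations (Gaussian elimination) gives:
  V_0 = 107.7 V, V_1 = 100.9 V, V_2 = 87.58 V, V_4 = 98.28 V
R_eq = V_0 / 1 A = 107.7 Ω

Final answer: 107.7 Ω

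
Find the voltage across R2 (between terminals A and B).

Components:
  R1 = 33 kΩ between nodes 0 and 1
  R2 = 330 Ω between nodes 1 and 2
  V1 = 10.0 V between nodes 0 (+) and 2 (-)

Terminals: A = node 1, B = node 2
R1 and R2 are in series across V1 (node 0 → node 1 → node 2), and the output A–B is taken across R2, so this is a voltage divider.
Series current: I = V1/(R1 + R2) = 10/(33000 + 330) = 10/33330 = 0.0003 A
V_R2 = I × R2 = V1 × R2/(R1 + R2) = 10 × 330/33330 = 0.09901 V

Final answer: 0.09901 V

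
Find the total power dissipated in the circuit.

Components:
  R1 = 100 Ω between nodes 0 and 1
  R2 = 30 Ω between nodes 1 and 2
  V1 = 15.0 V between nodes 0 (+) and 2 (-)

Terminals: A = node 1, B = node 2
Nodal analysis, taking node 2 as the 0 V reference.
Source V1 fixes V_0 = 15 V.
KCL at each unknown node (sum of currents leaving = 0; resistances in Ω):
  Node 1: (V_1 - 15)/100 + (V_1 - 0)/30 = 0
Collecting terms: 0.04333 × V_1 = 0.15  =>  V_1 = 3.462 V
Power in each resistor, P = (ΔV)²/R:
  P_R1 = (15 - 3.462)²/100 = 1.331 W
  P_R2 = (3.462 - 0)²/30 = 0.3994 W
P_total = P_R1 + P_R2 = 1.731 W

Final answer: 1.731 W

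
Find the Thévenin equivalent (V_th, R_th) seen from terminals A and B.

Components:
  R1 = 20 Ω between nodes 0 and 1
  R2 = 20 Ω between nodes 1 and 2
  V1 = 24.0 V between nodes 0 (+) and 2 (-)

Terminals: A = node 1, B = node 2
Step 1 — V_th is the open-circuit voltage V_A - V_B (nothing connected across the terminals).
Nodal analysis, taking node 2 as the 0 V reference.
Source V1 fixes V_0 = 24 V.
KCL at each unknown node (sum of currents leaving = 0; resistances in Ω):
  Node 1: (V_1 - 24)/20 + (V_1 - 0)/20 = 0
Collecting terms: 0.1 × V_1 = 1.2  =>  V_1 = 12 V
V_th = V_1 - V_2 = 12 - 0 = 12 V
Step 2 — R_th: zero the source — replace V1 by a short circuit (node 2 merges into node 0) — and find the resistance seen between A (node 1) and B (node 0).
Reduce the network between node 1 (A) and node 0 (B) by series/parallel combination:
  Rp1 = R1 ‖ R2 (parallel, both between nodes 0 and 1) = 1/(1/20 + 1/20) = 10 Ω
R_th = 10 Ω

Final answer: V_th = 12 V, R_th = 10 Ω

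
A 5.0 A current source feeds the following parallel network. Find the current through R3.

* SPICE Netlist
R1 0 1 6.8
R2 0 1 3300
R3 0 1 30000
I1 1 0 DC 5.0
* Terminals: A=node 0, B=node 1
All resistors sit directly between nodes 0 and 1, so they are in parallel and share one voltage V; the full source current 5 A splits among them.
1/R_par = 1/6.8 + 1/3300 + 1/30000 = 0.1474 S  =>  R_par = 6.784 Ω
V = I × R_par = 5 × 6.784 = 33.92 V
I_R3 = V/R3 = 33.92/30000 = 0.001131 A

Final answer: 0.001131 A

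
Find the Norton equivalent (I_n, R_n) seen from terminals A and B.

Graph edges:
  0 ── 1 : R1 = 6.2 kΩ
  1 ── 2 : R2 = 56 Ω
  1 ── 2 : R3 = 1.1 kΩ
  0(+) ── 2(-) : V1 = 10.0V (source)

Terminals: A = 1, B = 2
Find the Thévenin equivalent first; then I_n = V_th/R_th and R_n = R_th.
Step 1 — V_th is the open-circuit voltage V_A - V_B (nothing connected across the terminals).
Nodal analysis, taking node 2 as the 0 V reference.
Source V1 fixes V_0 = 10 V.
KCL at each unknown node (sum of currents leaving = 0; resistances in Ω):
  Node 1: (V_1 - 10)/6200 + (V_1 - 0)/56 + (V_1 - 0)/1100 = 0
Collecting terms: 0.01893 × V_1 = 0.001613  =>  V_1 = 0.08521 V
V_th = V_1 - V_2 = 0.08521 - 0 = 0.08521 V
Step 2 — R_th: zero the source — replace V1 by a short circuit (node 2 merges into node 0) — and find the resistance seen between A (node 1) and B (node 0).
Reduce the network between node 1 (A) and node 0 (B) by series/parallel combination:
  Rp1 = R1 ‖ R2 ‖ R3 (parallel, all between nodes 0 and 1) = 1/(1/6200 + 1/56 + 1/1100) = 52.83 Ω
R_th = 52.83 Ω
I_n = V_th/R_th = 0.08521/52.83 = 0.001613 A, and R_n = R_th = 52.83 Ω

Final answer: I_n = 0.001613 A, R_n = 52.83 Ω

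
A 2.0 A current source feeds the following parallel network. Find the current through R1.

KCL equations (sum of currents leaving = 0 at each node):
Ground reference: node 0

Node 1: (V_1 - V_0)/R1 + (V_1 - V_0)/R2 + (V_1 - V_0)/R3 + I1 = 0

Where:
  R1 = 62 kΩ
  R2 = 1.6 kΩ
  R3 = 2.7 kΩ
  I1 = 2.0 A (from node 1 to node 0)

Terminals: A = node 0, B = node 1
All resistors sit directly between nodes 0 and 1, so they are in parallel and share one voltage V; the full source current 2 A splits among them.
1/R_par = 1/62000 + 1/1600 + 1/2700 = 0.001011 S  =>  R_par = 988.6 Ω
V = I × R_par = 2 × 988.6 = 1977 V
I_R1 = V/R1 = 1977/62000 = 0.03189 A

Final answer: 0.03189 A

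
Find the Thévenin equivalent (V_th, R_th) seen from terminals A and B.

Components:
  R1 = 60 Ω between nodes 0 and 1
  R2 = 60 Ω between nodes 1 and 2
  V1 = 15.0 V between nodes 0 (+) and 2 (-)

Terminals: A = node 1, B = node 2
Step 1 — V_th is the open-circuit voltage V_A - V_B (nothing connected across the terminals).
Nodal analysis, taking node 2 as the 0 V reference.
Source V1 fixes V_0 = 15 V.
KCL at each unknown node (sum of currents leaving = 0; resistances in Ω):
  Node 1: (V_1 - 15)/60 + (V_1 - 0)/60 = 0
Collecting terms: 0.03333 × V_1 = 0.25  =>  V_1 = 7.5 V
V_th = V_1 - V_2 = 7.5 - 0 = 7.5 V
Step 2 — R_th: zero the source — replace V1 by a short circuit (node 2 merges into node 0) — and find the resistance seen between A (node 1) and B (node 0).
Reduce the network between node 1 (A) and node 0 (B) by series/parallel combination:
  Rp1 = R1 ‖ R2 (parallel, both between nodes 0 and 1) = 1/(1/60 + 1/60) = 30 Ω
R_th = 30 Ω

Final answer: V_th = 7.5 V, R_th = 30 Ω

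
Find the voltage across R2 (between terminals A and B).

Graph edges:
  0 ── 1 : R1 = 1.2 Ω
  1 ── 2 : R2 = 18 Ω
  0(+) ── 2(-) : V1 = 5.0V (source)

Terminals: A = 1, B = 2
R1 and R2 are in series across V1 (node 0 → node 1 → node 2), and the output A–B is taken across R2, so this is a voltage divider.
Series current: I = V1/(R1 + R2) = 5/(1.2 + 18) = 5/19.2 = 0.2604 A
V_R2 = I × R2 = V1 × R2/(R1 + R2) = 5 × 18/19.2 = 4.688 V

Final answer: 4.688 V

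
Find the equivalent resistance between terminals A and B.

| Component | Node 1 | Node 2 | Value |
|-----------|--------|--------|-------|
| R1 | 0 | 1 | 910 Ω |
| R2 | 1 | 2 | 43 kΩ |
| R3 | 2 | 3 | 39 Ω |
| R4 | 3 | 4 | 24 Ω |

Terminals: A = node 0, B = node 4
Reduce the network between node 0 (A) and node 4 (B) by series/parallel combination:
  Rs1 = R1 + R2 (series, joined only at node 1) = 910 + 43000 = 43910 Ω
  Rs2 = R3 + Rs1 (series, joined only at node 2) = 39 + 43910 = 43950 Ω
  Rs3 = R4 + Rs2 (series, joined only at node 3) = 24 + 43950 = 43970 Ω
R_eq = 43.97 kΩ

Final answer: 43.97 kΩ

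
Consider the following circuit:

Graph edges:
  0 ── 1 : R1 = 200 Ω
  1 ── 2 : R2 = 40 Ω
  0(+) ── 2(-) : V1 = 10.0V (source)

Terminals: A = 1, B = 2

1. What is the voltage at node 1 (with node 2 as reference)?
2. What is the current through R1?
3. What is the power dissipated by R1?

Nodal analysis, taking node 2 as the 0 V reference.
Source V1 fixes V_0 = 10 V.
KCL at each unknown node (sum of currents leaving = 0; resistances in Ω):
  Node 1: (V_1 - 10)/200 + (V_1 - 0)/40 = 0
Collecting terms: 0.03 × V_1 = 0.05  =>  V_1 = 1.667 V
Part 1:
  Read off the nodal solution: V_1 = 1.667 V
Part 2:
  I_R1 = (V_0 - V_1)/R1 = (10 - 1.667)/200 = 0.04167 A
  Magnitude: I_R1 = 0.04167 A
Part 3:
  I_R1 = (V_0 - V_1)/R1 = (10 - 1.667)/200 = 0.04167 A
  P_R1 = I_R1² × R1 = (0.04167)² × 200 = 0.3472 W

Final answers:
1. V_1 = 1.667 V
2. I_R1 = 0.04167 A
3. P_R1 = 0.3472 W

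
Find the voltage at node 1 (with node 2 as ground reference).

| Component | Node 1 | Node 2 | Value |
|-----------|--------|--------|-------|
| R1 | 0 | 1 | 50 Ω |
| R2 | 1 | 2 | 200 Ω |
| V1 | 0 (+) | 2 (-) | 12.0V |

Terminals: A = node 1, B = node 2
Nodal analysis, taking node 2 as the 0 V reference.
Source V1 fixes V_0 = 12 V.
KCL at each unknown node (sum of currents leaving = 0; resistances in Ω):
  Node 1: (V_1 - 12)/50 + (V_1 - 0)/200 = 0
Collecting terms: 0.025 × V_1 = 0.24  =>  V_1 = 9.6 V
The requested potential is V_1 = 9.6 V.

Final answer: V_1 = 9.6 V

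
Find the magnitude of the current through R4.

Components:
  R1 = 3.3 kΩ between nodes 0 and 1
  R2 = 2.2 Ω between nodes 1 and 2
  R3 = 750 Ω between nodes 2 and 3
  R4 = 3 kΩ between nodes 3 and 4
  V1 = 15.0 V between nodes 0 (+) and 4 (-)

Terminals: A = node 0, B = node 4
Nodal analysis, taking node 4 as the 0 V reference.
Source V1 fixes V_0 = 15 V.
KCL at each unknown node (sum of currents leaving = 0; resistances in Ω):
  Node 1: (V_1 - 15)/3300 + (V_1 - V_2)/2.2 = 0
  Node 2: (V_2 - V_1)/2.2 + (V_2 - V_3)/750 = 0
  Node 3: (V_3 - V_2)/750 + (V_3 - 0)/3000 = 0
Collecting terms (coefficients in siemens):
  0.4548·V_1 - 0.4545·V_2 = 0.004545
  0.4559·V_2 - 0.4545·V_1 - 0.001333·V_3 = 0
  0.001667·V_3 - 0.001333·V_2 = 0
Solving these 3 simultaneous equations (Gaussian elimination) gives:
  V_1 = 7.981 V, V_2 = 7.976 V, V_3 = 6.381 V
I_R4 = (V_3 - V_4)/R4 = (6.381 - 0)/3000 = 0.002127 A
|I_R4| = 0.002127 A

Final answer: |I_R4| = 0.002127 A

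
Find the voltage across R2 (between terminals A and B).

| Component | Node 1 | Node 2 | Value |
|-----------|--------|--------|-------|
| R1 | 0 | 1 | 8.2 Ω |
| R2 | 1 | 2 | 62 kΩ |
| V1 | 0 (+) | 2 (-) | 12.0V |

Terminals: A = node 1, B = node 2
R1 and R2 are in series across V1 (node 0 → node 1 → node 2), and the output A–B is taken across R2, so this is a voltage divider.
Series current: I = V1/(R1 + R2) = 12/(8.2 + 62000) = 12/62010 = 0.0001935 A
V_R2 = I × R2 = V1 × R2/(R1 + R2) = 12 × 62000/62010 = 12 V

Final answer: 12 V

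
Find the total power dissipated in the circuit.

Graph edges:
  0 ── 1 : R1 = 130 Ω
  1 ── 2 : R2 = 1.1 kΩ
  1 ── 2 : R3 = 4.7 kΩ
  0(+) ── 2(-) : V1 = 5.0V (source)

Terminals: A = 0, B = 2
Nodal analysis, taking node 2 as the 0 V reference.
Source V1 fixes V_0 = 5 V.
KCL at each unknown node (sum of currents leaving = 0; resistances in Ω):
  Node 1: (V_1 - 5)/130 + (V_1 - 0)/1100 + (V_1 - 0)/4700 = 0
Collecting terms: 0.008814 × V_1 = 0.03846  =>  V_1 = 4.364 V
Power in each resistor, P = (ΔV)²/R:
  P_R1 = (5 - 4.364)²/130 = 0.003115 W
  P_R2 = (4.364 - 0)²/1100 = 0.01731 W
  P_R3 = (4.364 - 0)²/4700 = 0.004051 W
P_total = P_R1 + P_R2 + P_R3 = 0.02448 W

Final answer: 0.02448 W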